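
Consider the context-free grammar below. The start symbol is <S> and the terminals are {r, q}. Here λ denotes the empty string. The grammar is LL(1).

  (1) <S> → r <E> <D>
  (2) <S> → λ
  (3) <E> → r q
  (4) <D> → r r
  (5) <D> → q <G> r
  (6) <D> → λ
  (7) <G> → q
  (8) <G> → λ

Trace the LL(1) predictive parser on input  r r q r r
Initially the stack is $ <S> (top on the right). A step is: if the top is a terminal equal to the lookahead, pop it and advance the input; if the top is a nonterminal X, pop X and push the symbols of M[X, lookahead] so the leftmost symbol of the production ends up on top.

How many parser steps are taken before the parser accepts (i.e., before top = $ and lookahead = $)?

     Stack        Input        Action
  1  $ <S>        r r q r r $  expand <S> → r <E> <D>
  2  $ <D> <E> r  r r q r r $  match r
  3  $ <D> <E>    r q r r $    expand <E> → r q
  4  $ <D> q r    r q r r $    match r
  5  $ <D> q      q r r $      match q
  6  $ <D>        r r $        expand <D> → r r
  7  $ r r        r r $        match r
  8  $ r          r $          match r
Accept reached after 8 steps.

8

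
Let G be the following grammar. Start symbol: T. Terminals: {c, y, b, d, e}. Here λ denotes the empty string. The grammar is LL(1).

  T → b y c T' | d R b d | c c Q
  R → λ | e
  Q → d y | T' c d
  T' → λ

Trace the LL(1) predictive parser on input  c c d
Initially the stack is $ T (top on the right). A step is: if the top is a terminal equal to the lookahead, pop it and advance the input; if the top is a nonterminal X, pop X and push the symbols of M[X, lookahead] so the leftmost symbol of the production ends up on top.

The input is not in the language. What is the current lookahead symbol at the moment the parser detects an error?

     Stack    Input    Action
  1  $ T      c c d $  expand T → c c Q
  2  $ Q c c  c c d $  match c
  3  $ Q c    c d $    match c
  4  $ Q      d $      expand Q → d y
  5  $ y d    d $      match d
  6  $ y      $        error: top is terminal y but lookahead is $

$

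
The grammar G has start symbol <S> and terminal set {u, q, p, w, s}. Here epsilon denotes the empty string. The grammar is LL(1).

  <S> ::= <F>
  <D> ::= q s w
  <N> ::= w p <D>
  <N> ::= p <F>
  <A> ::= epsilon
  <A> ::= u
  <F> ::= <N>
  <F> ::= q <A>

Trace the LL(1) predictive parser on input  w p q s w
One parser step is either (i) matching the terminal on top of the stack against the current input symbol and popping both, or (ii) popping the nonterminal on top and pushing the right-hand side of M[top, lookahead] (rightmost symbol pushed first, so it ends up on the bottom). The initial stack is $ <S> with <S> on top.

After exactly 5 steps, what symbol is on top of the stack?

<D>

step 1: stack=$ <S>  input=w p q s w $  — expand <S> ::= <F>
step 2: stack=$ <F>  input=w p q s w $  — expand <F> ::= <N>
step 3: stack=$ <N>  input=w p q s w $  — expand <N> ::= w p <D>
step 4: stack=$ <D> p w  input=w p q s w $  — match w
step 5: stack=$ <D> p  input=p q s w $  — match p
Stack after step 5: $ <D> (top = <D>).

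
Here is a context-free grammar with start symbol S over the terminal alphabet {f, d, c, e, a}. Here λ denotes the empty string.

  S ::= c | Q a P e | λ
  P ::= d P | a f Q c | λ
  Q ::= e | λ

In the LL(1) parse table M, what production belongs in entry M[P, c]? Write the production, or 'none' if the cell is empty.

none

FIRST(P) = {λ, a, d}
FIRST(Q) = {λ, e}
FIRST(S) = {λ, a, c, e}  (via Q a P e)
FOLLOW(S) includes $ since S is the start symbol.
FOLLOW(P): in S::=Q a P e, P is followed by e with FIRST {e}; in P::=d P, the suffix after P is empty (adds nothing new). Thus FOLLOW(P) = {e}.
For P ::= d P: FIRST(d P) = {d}, so it goes in M[P, t] for t ∈ {d}.
For P ::= a f Q c: FIRST(a f Q c) = {a}, so it goes in M[P, t] for t ∈ {a}.
For P ::= λ: FIRST(λ) = {λ}, so it goes in M[P, t] for t ∈ {}; since λ ∈ FIRST, also for every t ∈ FOLLOW(P) = {e}.
None of these place a production in M[P, c].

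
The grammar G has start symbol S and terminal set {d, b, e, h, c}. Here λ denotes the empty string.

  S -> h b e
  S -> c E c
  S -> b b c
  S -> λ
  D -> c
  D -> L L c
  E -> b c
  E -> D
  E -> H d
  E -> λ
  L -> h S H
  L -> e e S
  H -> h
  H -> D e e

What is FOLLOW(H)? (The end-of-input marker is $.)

{c, d, e, h}

FIRST(S) = {λ, b, c, h}
FIRST(L) = {e, h}
FIRST(D) = {c, e, h}  (via L L c)
FIRST(H) = {c, e, h}  (via D e e)
FIRST(E) = {λ, b, c, e, h}  (via D, H d)
FOLLOW(S) includes $ since S is the start symbol.
FOLLOW(E): in S->c E c, E is followed by c with FIRST {c}. Thus FOLLOW(E) = {c}.
FOLLOW(D): in E->D, the suffix after D is empty, so FOLLOW(D) ⊇ FOLLOW(E) = {c}; in H->D e e, D is followed by e e with FIRST {e}. Thus FOLLOW(D) = {c, e}.
FOLLOW(L): in D->L L c (occurrence 1), L is followed by L c with FIRST {e, h}; in D->L L c (occurrence 2), L is followed by c with FIRST {c}. Thus FOLLOW(L) = {c, e, h}.
FOLLOW(S): in L->h S H, S is followed by H with FIRST {c, e, h}; in L->e e S, the suffix after S is empty, so FOLLOW(S) ⊇ FOLLOW(L) = {c, e, h}. Thus FOLLOW(S) = {$, c, e, h}.
FOLLOW(H): in E->H d, H is followed by d with FIRST {d}; in L->h S H, the suffix after H is empty, so FOLLOW(H) ⊇ FOLLOW(L) = {c, e, h}. Thus FOLLOW(H) = {c, d, e, h}.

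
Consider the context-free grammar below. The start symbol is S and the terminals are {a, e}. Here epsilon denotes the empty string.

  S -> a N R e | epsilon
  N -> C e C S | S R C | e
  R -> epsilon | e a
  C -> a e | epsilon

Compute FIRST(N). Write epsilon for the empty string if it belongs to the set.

{epsilon, a, e}

FIRST(S): from S->a N R e we get {a}; from S->epsilon we get {epsilon}. So FIRST(S) = {epsilon, a}.
FIRST(R): from R->epsilon we get {epsilon}; from R->e a we get {e}. So FIRST(R) = {epsilon, e}.
FIRST(C): from C->a e we get {a}; from C->epsilon we get {epsilon}. So FIRST(C) = {epsilon, a}.
FIRST(N): from N->C e C S we get {a, e}; from N->S R C we get {epsilon, a, e}; from N->e we get {e}. So FIRST(N) = {epsilon, a, e}.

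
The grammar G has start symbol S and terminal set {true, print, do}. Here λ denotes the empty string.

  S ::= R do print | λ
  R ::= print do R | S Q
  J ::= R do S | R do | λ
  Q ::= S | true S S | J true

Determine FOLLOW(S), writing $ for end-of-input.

FIRST(S): from S::=R do print we get {do, print, true}; from S::=λ we get {λ}. So FIRST(S) = {λ, do, print, true}.
FIRST(R): from R::=print do R we get {print}; from R::=S Q we get {λ, do, print, true}. So FIRST(R) = {λ, do, print, true}.
FIRST(J): from J::=R do S we get {do, print, true}; from J::=R do we get {do, print, true}; from J::=λ we get {λ}. So FIRST(J) = {λ, do, print, true}.
FIRST(Q): from Q::=S we get {λ, do, print, true}; from Q::=true S S we get {true}; from Q::=J true we get {do, print, true}. So FIRST(Q) = {λ, do, print, true}.
FOLLOW(S) includes $ since S is the start symbol.
FOLLOW(R): in S::=R do print, R is followed by do print with FIRST {do}; in R::=print do R, the suffix after R is empty (adds nothing new); in J::=R do S, R is followed by do S with FIRST {do}; in J::=R do, R is followed by do with FIRST {do}. Thus FOLLOW(R) = {do}.
FOLLOW(J): in Q::=J true, J is followed by true with FIRST {true}. Thus FOLLOW(J) = {true}.
FOLLOW(Q): in R::=S Q, the suffix after Q is empty, so FOLLOW(Q) ⊇ FOLLOW(R) = {do}. Thus FOLLOW(Q) = {do}.
FOLLOW(S): in R::=S Q, S is followed by Q with FIRST {λ, do, print, true}; in R::=S Q, the suffix after S is nullable, so FOLLOW(S) ⊇ FOLLOW(R) = {do}; in J::=R do S, the suffix after S is empty, so FOLLOW(S) ⊇ FOLLOW(J) = {true}; in Q::=S, the suffix after S is empty, so FOLLOW(S) ⊇ FOLLOW(Q) = {do}; in Q::=true S S (occurrence 1), S is followed by S with FIRST {λ, do, print, true}; in Q::=true S S (occurrence 1), the suffix after S is nullable, so FOLLOW(S) ⊇ FOLLOW(Q) = {do}; in Q::=true S S (occurrence 2), the suffix after S is empty, so FOLLOW(S) ⊇ FOLLOW(Q) = {do}. Thus FOLLOW(S) = {$, do, print, true}.

{$, do, print, true}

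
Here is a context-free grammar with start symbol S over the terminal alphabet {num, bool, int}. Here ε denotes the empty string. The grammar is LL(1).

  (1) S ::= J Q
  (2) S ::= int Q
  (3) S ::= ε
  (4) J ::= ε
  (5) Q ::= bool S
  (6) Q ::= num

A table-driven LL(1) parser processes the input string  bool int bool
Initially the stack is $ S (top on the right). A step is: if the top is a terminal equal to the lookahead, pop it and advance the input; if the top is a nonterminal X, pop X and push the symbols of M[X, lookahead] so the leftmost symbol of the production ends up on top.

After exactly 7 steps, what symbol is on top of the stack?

step 1: stack=$ S  input=bool int bool $  — expand S ::= J Q
step 2: stack=$ Q J  input=bool int bool $  — expand J ::= ε
step 3: stack=$ Q  input=bool int bool $  — expand Q ::= bool S
step 4: stack=$ S bool  input=bool int bool $  — match bool
step 5: stack=$ S  input=int bool $  — expand S ::= int Q
step 6: stack=$ Q int  input=int bool $  — match int
step 7: stack=$ Q  input=bool $  — expand Q ::= bool S
Stack after step 7: $ S bool (top = bool).

bool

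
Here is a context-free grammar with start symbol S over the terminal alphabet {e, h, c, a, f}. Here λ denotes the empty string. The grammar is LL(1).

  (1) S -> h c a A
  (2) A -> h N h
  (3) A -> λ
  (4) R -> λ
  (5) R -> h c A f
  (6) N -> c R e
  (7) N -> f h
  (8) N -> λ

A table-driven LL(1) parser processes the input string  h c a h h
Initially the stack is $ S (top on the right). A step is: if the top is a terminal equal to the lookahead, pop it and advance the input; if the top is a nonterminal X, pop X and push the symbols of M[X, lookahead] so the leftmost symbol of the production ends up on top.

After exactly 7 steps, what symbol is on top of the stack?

step 1: stack=$ S  input=h c a h h $  — expand S -> h c a A
step 2: stack=$ A a c h  input=h c a h h $  — match h
step 3: stack=$ A a c  input=c a h h $  — match c
step 4: stack=$ A a  input=a h h $  — match a
step 5: stack=$ A  input=h h $  — expand A -> h N h
step 6: stack=$ h N h  input=h h $  — match h
step 7: stack=$ h N  input=h $  — expand N -> λ
Stack after step 7: $ h (top = h).

h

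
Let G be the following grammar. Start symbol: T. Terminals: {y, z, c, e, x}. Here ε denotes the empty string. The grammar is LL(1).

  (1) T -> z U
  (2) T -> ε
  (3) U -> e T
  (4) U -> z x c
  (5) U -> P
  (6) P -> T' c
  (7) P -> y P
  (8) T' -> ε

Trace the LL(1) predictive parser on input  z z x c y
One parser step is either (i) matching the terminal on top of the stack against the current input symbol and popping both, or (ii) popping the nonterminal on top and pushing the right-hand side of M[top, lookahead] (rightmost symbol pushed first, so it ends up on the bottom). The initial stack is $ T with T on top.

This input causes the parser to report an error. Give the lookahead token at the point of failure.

y

step 1: stack=$ T  input=z z x c y $  — expand T -> z U
step 2: stack=$ U z  input=z z x c y $  — match z
step 3: stack=$ U  input=z x c y $  — expand U -> z x c
step 4: stack=$ c x z  input=z x c y $  — match z
step 5: stack=$ c x  input=x c y $  — match x
step 6: stack=$ c  input=c y $  — match c
step 7: stack=$  input=y $  — error: stack empty but input remains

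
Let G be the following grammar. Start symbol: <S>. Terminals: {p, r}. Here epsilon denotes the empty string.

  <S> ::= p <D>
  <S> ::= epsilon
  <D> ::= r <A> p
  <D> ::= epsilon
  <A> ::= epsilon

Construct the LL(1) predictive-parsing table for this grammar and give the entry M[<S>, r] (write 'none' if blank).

FIRST(<S>): from <S>::=p <D> we get {p}; from <S>::=epsilon we get {epsilon}. So FIRST(<S>) = {epsilon, p}.
FIRST(<D>): from <D>::=r <A> p we get {r}; from <D>::=epsilon we get {epsilon}. So FIRST(<D>) = {epsilon, r}.
FIRST(<A>): from <A>::=epsilon we get {epsilon}. So FIRST(<A>) = {epsilon}.
FOLLOW(<S>) includes $ since <S> is the start symbol.
FOLLOW(<S>): <S> appears on no right-hand side. Thus FOLLOW(<S>) = {$}.
For <S> ::= p <D>: FIRST(p <D>) = {p}, so it goes in M[<S>, t] for t ∈ {p}.
For <S> ::= epsilon: FIRST(epsilon) = {epsilon}, so it goes in M[<S>, t] for t ∈ {}; since epsilon ∈ FIRST, also for every t ∈ FOLLOW(<S>) = {$}.
None of these place a production in M[<S>, r].

none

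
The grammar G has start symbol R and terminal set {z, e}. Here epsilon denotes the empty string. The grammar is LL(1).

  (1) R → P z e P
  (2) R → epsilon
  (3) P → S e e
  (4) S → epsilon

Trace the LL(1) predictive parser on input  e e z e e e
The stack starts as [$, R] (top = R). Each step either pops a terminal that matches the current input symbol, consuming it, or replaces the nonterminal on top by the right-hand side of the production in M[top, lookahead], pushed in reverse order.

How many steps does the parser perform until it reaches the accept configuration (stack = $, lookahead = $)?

step 1: stack=$ R  input=e e z e e e $  — expand R → P z e P
step 2: stack=$ P e z P  input=e e z e e e $  — expand P → S e e
step 3: stack=$ P e z e e S  input=e e z e e e $  — expand S → epsilon
step 4: stack=$ P e z e e  input=e e z e e e $  — match e
step 5: stack=$ P e z e  input=e z e e e $  — match e
step 6: stack=$ P e z  input=z e e e $  — match z
step 7: stack=$ P e  input=e e e $  — match e
step 8: stack=$ P  input=e e $  — expand P → S e e
step 9: stack=$ e e S  input=e e $  — expand S → epsilon
step 10: stack=$ e e  input=e e $  — match e
step 11: stack=$ e  input=e $  — match e
Accept reached after 11 steps.

11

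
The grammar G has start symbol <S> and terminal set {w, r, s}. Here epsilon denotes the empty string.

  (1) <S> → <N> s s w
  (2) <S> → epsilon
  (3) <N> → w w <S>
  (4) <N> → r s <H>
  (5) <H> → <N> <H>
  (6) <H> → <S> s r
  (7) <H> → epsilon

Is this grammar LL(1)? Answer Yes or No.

No

FIRST(<S>) = {epsilon, r, w}
FIRST(<N>) = {r, w}
FIRST(<H>) = {epsilon, r, s, w}
FOLLOW(<S>) = {$, r, s, w}
FOLLOW(<N>) = {r, s, w}
FOLLOW(<H>) = {r, s, w}
Cell M[<H>, r] receives both <H> → <N> <H> and <H> → <S> s r and <H> → epsilon — the grammar is not LL(1).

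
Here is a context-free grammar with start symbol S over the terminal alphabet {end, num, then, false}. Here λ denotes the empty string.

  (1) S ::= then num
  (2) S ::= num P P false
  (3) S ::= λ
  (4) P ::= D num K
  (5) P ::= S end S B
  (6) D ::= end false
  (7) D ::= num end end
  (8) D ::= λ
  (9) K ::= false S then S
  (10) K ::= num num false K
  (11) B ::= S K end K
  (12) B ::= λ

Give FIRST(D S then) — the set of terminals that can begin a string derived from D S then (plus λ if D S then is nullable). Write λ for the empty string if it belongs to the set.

FIRST(S): from S::=then num we get {then}; from S::=num P P false we get {num}; from S::=λ we get {λ}. So FIRST(S) = {λ, num, then}.
FIRST(D): from D::=end false we get {end}; from D::=num end end we get {num}; from D::=λ we get {λ}. So FIRST(D) = {λ, end, num}.
FIRST(K): from K::=false S then S we get {false}; from K::=num num false K we get {num}. So FIRST(K) = {false, num}.
FIRST(P): from P::=D num K we get {end, num}; from P::=S end S B we get {end, num, then}. So FIRST(P) = {end, num, then}.
FIRST(B): from B::=S K end K we get {false, num, then}; from B::=λ we get {λ}. So FIRST(B) = {λ, false, num, then}.
FIRST(D S then): take FIRST of each symbol in turn, carrying on past any symbol whose FIRST contains λ; result {end, num, then}.

{end, num, then}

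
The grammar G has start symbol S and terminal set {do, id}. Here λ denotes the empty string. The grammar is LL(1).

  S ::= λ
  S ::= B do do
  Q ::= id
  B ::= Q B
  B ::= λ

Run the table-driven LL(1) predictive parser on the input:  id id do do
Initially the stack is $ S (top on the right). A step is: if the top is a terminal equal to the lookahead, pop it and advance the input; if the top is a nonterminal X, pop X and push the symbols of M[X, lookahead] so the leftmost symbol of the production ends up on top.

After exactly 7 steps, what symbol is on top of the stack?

     Stack         Input          Action
  1  $ S           id id do do $  expand S ::= B do do
  2  $ do do B     id id do do $  expand B ::= Q B
  3  $ do do B Q   id id do do $  expand Q ::= id
  4  $ do do B id  id id do do $  match id
  5  $ do do B     id do do $     expand B ::= Q B
  6  $ do do B Q   id do do $     expand Q ::= id
  7  $ do do B id  id do do $     match id
Stack after step 7: $ do do B (top = B).

B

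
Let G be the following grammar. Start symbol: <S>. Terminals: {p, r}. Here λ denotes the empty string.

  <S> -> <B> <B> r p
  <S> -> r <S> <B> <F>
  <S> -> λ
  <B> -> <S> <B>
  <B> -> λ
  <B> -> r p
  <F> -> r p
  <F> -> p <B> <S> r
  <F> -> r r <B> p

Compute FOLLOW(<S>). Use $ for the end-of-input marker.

FIRST(<F>): from <F>->r p we get {r}; from <F>->p <B> <S> r we get {p}; from <F>->r r <B> p we get {r}. So FIRST(<F>) = {p, r}.
FIRST(<S>): from <S>-><B> <B> r p we get {r}; from <S>->r <S> <B> <F> we get {r}; from <S>->λ we get {λ}. So FIRST(<S>) = {λ, r}.
FIRST(<B>): from <B>-><S> <B> we get {λ, r}; from <B>->λ we get {λ}; from <B>->r p we get {r}. So FIRST(<B>) = {λ, r}.
FOLLOW(<S>) includes $ since <S> is the start symbol.
FOLLOW(<B>): in <S>-><B> <B> r p (occurrence 1), <B> is followed by <B> r p with FIRST {r}; in <S>-><B> <B> r p (occurrence 2), <B> is followed by r p with FIRST {r}; in <S>->r <S> <B> <F>, <B> is followed by <F> with FIRST {p, r}; in <B>-><S> <B>, the suffix after <B> is empty (adds nothing new); in <F>->p <B> <S> r, <B> is followed by <S> r with FIRST {r}; in <F>->r r <B> p, <B> is followed by p with FIRST {p}. Thus FOLLOW(<B>) = {p, r}.
FOLLOW(<S>): in <S>->r <S> <B> <F>, <S> is followed by <B> <F> with FIRST {p, r}; in <B>-><S> <B>, <S> is followed by <B> with FIRST {λ, r}; in <B>-><S> <B>, the suffix after <S> is nullable, so FOLLOW(<S>) ⊇ FOLLOW(<B>) = {p, r}; in <F>->p <B> <S> r, <S> is followed by r with FIRST {r}. Thus FOLLOW(<S>) = {$, p, r}.
FOLLOW(<F>): in <S>->r <S> <B> <F>, the suffix after <F> is empty, so FOLLOW(<F>) ⊇ FOLLOW(<S>) = {$, p, r}. Thus FOLLOW(<F>) = {$, p, r}.

{$, p, r}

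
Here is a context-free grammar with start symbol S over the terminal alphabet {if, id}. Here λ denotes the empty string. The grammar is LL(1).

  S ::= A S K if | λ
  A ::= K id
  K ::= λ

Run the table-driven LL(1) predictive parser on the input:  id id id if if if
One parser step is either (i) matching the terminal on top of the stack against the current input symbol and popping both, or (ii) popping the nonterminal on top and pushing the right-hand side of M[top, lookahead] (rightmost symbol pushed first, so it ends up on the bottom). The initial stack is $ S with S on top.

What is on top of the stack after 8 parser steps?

S

     Stack               Input                Action
  1  $ S                 id id id if if if $  expand S ::= A S K if
  2  $ if K S A          id id id if if if $  expand A ::= K id
  3  $ if K S id K       id id id if if if $  expand K ::= λ
  4  $ if K S id         id id id if if if $  match id
  5  $ if K S            id id if if if $     expand S ::= A S K if
  6  $ if K if K S A     id id if if if $     expand A ::= K id
  7  $ if K if K S id K  id id if if if $     expand K ::= λ
  8  $ if K if K S id    id id if if if $     match id
Stack after step 8: $ if K if K S (top = S).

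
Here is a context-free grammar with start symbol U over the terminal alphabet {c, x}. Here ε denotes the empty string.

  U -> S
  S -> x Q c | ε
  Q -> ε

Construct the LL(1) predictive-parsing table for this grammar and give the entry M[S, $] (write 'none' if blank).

S -> ε

FIRST(S) = {ε, x}
FIRST(Q) = {ε}
FIRST(U) = {ε, x}  (via S)
FOLLOW(U) includes $ since U is the start symbol.
FOLLOW(U): U appears on no right-hand side. Thus FOLLOW(U) = {$}.
FOLLOW(S): in U->S, the suffix after S is empty, so FOLLOW(S) ⊇ FOLLOW(U) = {$}. Thus FOLLOW(S) = {$}.
For S -> x Q c: FIRST(x Q c) = {x}, so it goes in M[S, t] for t ∈ {x}.
For S -> ε: FIRST(ε) = {ε}, so it goes in M[S, t] for t ∈ {}; since ε ∈ FIRST, also for every t ∈ FOLLOW(S) = {$}.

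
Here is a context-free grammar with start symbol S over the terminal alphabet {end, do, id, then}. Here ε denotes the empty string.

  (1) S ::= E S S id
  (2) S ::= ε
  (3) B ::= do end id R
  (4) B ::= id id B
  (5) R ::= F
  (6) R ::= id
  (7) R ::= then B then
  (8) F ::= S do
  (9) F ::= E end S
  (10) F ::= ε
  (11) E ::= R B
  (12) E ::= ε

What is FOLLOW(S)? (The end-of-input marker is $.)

{$, do, end, id, then}

FIRST(B): from B::=do end id R we get {do}; from B::=id id B we get {id}. So FIRST(B) = {do, id}.
FIRST(S): from S::=E S S id we get {do, end, id, then}; from S::=ε we get {ε}. So FIRST(S) = {ε, do, end, id, then}.
FIRST(R): from R::=F we get {ε, do, end, id, then}; from R::=id we get {id}; from R::=then B then we get {then}. So FIRST(R) = {ε, do, end, id, then}.
FIRST(E): from E::=R B we get {do, end, id, then}; from E::=ε we get {ε}. So FIRST(E) = {ε, do, end, id, then}.
FIRST(F): from F::=S do we get {do, end, id, then}; from F::=E end S we get {do, end, id, then}; from F::=ε we get {ε}. So FIRST(F) = {ε, do, end, id, then}.
FOLLOW(S) includes $ since S is the start symbol.
FOLLOW(E): in S::=E S S id, E is followed by S S id with FIRST {do, end, id, then}; in F::=E end S, E is followed by end S with FIRST {end}. Thus FOLLOW(E) = {do, end, id, then}.
FOLLOW(B): in B::=id id B, the suffix after B is empty (adds nothing new); in R::=then B then, B is followed by then with FIRST {then}; in E::=R B, the suffix after B is empty, so FOLLOW(B) ⊇ FOLLOW(E) = {do, end, id, then}. Thus FOLLOW(B) = {do, end, id, then}.
FOLLOW(R): in B::=do end id R, the suffix after R is empty, so FOLLOW(R) ⊇ FOLLOW(B) = {do, end, id, then}; in E::=R B, R is followed by B with FIRST {do, id}. Thus FOLLOW(R) = {do, end, id, then}.
FOLLOW(F): in R::=F, the suffix after F is empty, so FOLLOW(F) ⊇ FOLLOW(R) = {do, end, id, then}. Thus FOLLOW(F) = {do, end, id, then}.
FOLLOW(S): in S::=E S S id (occurrence 1), S is followed by S id with FIRST {do, end, id, then}; in S::=E S S id (occurrence 2), S is followed by id with FIRST {id}; in F::=S do, S is followed by do with FIRST {do}; in F::=E end S, the suffix after S is empty, so FOLLOW(S) ⊇ FOLLOW(F) = {do, end, id, then}. Thus FOLLOW(S) = {$, do, end, id, then}.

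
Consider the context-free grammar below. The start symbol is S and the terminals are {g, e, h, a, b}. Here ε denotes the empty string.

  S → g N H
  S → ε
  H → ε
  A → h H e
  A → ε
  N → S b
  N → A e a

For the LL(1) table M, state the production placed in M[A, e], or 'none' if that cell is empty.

FIRST(S): from S→g N H we get {g}; from S→ε we get {ε}. So FIRST(S) = {ε, g}.
FIRST(H): from H→ε we get {ε}. So FIRST(H) = {ε}.
FIRST(A): from A→h H e we get {h}; from A→ε we get {ε}. So FIRST(A) = {ε, h}.
FIRST(N): from N→S b we get {b, g}; from N→A e a we get {e, h}. So FIRST(N) = {b, e, g, h}.
FOLLOW(S) includes $ since S is the start symbol.
FOLLOW(A): in N→A e a, A is followed by e a with FIRST {e}. Thus FOLLOW(A) = {e}.
For A → h H e: FIRST(h H e) = {h}, so it goes in M[A, t] for t ∈ {h}.
For A → ε: FIRST(ε) = {ε}, so it goes in M[A, t] for t ∈ {}; since ε ∈ FIRST, also for every t ∈ FOLLOW(A) = {e}.

A → ε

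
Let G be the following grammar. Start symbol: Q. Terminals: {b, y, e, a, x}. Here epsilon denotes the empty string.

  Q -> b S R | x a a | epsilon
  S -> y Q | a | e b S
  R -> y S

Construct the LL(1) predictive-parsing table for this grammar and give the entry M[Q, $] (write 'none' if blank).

FIRST(Q): from Q->b S R we get {b}; from Q->x a a we get {x}; from Q->epsilon we get {epsilon}. So FIRST(Q) = {epsilon, b, x}.
FIRST(S): from S->y Q we get {y}; from S->a we get {a}; from S->e b S we get {e}. So FIRST(S) = {a, e, y}.
FIRST(R): from R->y S we get {y}. So FIRST(R) = {y}.
FOLLOW(Q) includes $ since Q is the start symbol.
FOLLOW(Q): in S->y Q, the suffix after Q is empty, so FOLLOW(Q) ⊇ FOLLOW(S) = {$, y}. Thus FOLLOW(Q) = {$, y}.
FOLLOW(S): in Q->b S R, S is followed by R with FIRST {y}; in S->e b S, the suffix after S is empty (adds nothing new); in R->y S, the suffix after S is empty, so FOLLOW(S) ⊇ FOLLOW(R) = {$, y}. Thus FOLLOW(S) = {$, y}.
For Q -> b S R: FIRST(b S R) = {b}, so it goes in M[Q, t] for t ∈ {b}.
For Q -> x a a: FIRST(x a a) = {x}, so it goes in M[Q, t] for t ∈ {x}.
For Q -> epsilon: FIRST(epsilon) = {epsilon}, so it goes in M[Q, t] for t ∈ {}; since epsilon ∈ FIRST, also for every t ∈ FOLLOW(Q) = {$, y}.

Q -> epsilon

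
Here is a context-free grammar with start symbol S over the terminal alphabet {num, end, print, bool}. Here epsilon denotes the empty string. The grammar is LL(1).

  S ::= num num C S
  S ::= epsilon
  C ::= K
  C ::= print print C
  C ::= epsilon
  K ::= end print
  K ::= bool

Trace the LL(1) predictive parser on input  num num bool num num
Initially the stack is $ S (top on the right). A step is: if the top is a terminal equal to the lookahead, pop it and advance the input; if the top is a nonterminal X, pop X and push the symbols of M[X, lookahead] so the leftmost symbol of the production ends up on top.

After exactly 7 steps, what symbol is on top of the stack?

step 1: stack=$ S  input=num num bool num num $  — expand S ::= num num C S
step 2: stack=$ S C num num  input=num num bool num num $  — match num
step 3: stack=$ S C num  input=num bool num num $  — match num
step 4: stack=$ S C  input=bool num num $  — expand C ::= K
step 5: stack=$ S K  input=bool num num $  — expand K ::= bool
step 6: stack=$ S bool  input=bool num num $  — match bool
step 7: stack=$ S  input=num num $  — expand S ::= num num C S
Stack after step 7: $ S C num num (top = num).

num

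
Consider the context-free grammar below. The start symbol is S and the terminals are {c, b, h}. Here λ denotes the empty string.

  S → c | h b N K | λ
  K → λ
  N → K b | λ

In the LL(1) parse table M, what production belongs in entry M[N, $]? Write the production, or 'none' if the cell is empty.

FIRST(S): from S→c we get {c}; from S→h b N K we get {h}; from S→λ we get {λ}. So FIRST(S) = {λ, c, h}.
FIRST(K): from K→λ we get {λ}. So FIRST(K) = {λ}.
FIRST(N): from N→K b we get {b}; from N→λ we get {λ}. So FIRST(N) = {λ, b}.
FOLLOW(S) includes $ since S is the start symbol.
FOLLOW(S): S appears on no right-hand side. Thus FOLLOW(S) = {$}.
FOLLOW(N): in S→h b N K, N is followed by K with FIRST {λ}; in S→h b N K, the suffix after N is nullable, so FOLLOW(N) ⊇ FOLLOW(S) = {$}. Thus FOLLOW(N) = {$}.
For N → K b: FIRST(K b) = {b}, so it goes in M[N, t] for t ∈ {b}.
For N → λ: FIRST(λ) = {λ}, so it goes in M[N, t] for t ∈ {}; since λ ∈ FIRST, also for every t ∈ FOLLOW(N) = {$}.

N → λ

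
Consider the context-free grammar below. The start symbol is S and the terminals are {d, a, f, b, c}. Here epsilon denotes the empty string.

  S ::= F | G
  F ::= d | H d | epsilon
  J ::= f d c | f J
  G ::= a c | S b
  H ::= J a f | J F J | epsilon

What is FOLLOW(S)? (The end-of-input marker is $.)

FIRST(J): from J::=f d c we get {f}; from J::=f J we get {f}. So FIRST(J) = {f}.
FIRST(H): from H::=J a f we get {f}; from H::=J F J we get {f}; from H::=epsilon we get {epsilon}. So FIRST(H) = {epsilon, f}.
FIRST(F): from F::=d we get {d}; from F::=H d we get {d, f}; from F::=epsilon we get {epsilon}. So FIRST(F) = {epsilon, d, f}.
FIRST(S): from S::=F we get {epsilon, d, f}; from S::=G we get {a, b, d, f}. So FIRST(S) = {epsilon, a, b, d, f}.
FIRST(G): from G::=a c we get {a}; from G::=S b we get {a, b, d, f}. So FIRST(G) = {a, b, d, f}.
FOLLOW(S) includes $ since S is the start symbol.
FOLLOW(S): in G::=S b, S is followed by b with FIRST {b}. Thus FOLLOW(S) = {$, b}.
FOLLOW(F): in S::=F, the suffix after F is empty, so FOLLOW(F) ⊇ FOLLOW(S) = {$, b}; in H::=J F J, F is followed by J with FIRST {f}. Thus FOLLOW(F) = {$, b, f}.
FOLLOW(G): in S::=G, the suffix after G is empty, so FOLLOW(G) ⊇ FOLLOW(S) = {$, b}. Thus FOLLOW(G) = {$, b}.
FOLLOW(H): in F::=H d, H is followed by d with FIRST {d}. Thus FOLLOW(H) = {d}.
FOLLOW(J): in J::=f J, the suffix after J is empty (adds nothing new); in H::=J a f, J is followed by a f with FIRST {a}; in H::=J F J (occurrence 1), J is followed by F J with FIRST {d, f}; in H::=J F J (occurrence 2), the suffix after J is empty, so FOLLOW(J) ⊇ FOLLOW(H) = {d}. Thus FOLLOW(J) = {a, d, f}.

{$, b}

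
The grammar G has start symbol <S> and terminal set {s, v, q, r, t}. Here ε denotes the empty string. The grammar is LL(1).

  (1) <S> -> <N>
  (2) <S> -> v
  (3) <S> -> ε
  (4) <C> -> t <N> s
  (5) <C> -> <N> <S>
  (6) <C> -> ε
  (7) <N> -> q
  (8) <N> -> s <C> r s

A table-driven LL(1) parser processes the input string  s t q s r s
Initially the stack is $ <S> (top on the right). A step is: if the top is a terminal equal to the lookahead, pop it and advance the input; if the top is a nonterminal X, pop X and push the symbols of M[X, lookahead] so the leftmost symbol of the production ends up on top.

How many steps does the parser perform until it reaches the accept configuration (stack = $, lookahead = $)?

10

      Stack          Input          Action
   1  $ <S>          s t q s r s $  expand <S> -> <N>
   2  $ <N>          s t q s r s $  expand <N> -> s <C> r s
   3  $ s r <C> s    s t q s r s $  match s
   4  $ s r <C>      t q s r s $    expand <C> -> t <N> s
   5  $ s r s <N> t  t q s r s $    match t
   6  $ s r s <N>    q s r s $      expand <N> -> q
   7  $ s r s q      q s r s $      match q
   8  $ s r s        s r s $        match s
   9  $ s r          r s $          match r
  10  $ s            s $            match s
Accept reached after 10 steps.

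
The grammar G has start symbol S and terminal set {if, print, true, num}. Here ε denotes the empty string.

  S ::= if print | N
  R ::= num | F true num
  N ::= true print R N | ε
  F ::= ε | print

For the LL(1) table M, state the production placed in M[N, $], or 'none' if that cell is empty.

FIRST(N) = {ε, true}
FIRST(F) = {ε, print}
FIRST(S) = {ε, if, true}  (via N)
FIRST(R) = {num, print, true}  (via F true num)
FOLLOW(S) includes $ since S is the start symbol.
FOLLOW(S): S appears on no right-hand side. Thus FOLLOW(S) = {$}.
FOLLOW(N): in S::=N, the suffix after N is empty, so FOLLOW(N) ⊇ FOLLOW(S) = {$}; in N::=true print R N, the suffix after N is empty (adds nothing new). Thus FOLLOW(N) = {$}.
For N ::= true print R N: FIRST(true print R N) = {true}, so it goes in M[N, t] for t ∈ {true}.
For N ::= ε: FIRST(ε) = {ε}, so it goes in M[N, t] for t ∈ {}; since ε ∈ FIRST, also for every t ∈ FOLLOW(N) = {$}.

N ::= ε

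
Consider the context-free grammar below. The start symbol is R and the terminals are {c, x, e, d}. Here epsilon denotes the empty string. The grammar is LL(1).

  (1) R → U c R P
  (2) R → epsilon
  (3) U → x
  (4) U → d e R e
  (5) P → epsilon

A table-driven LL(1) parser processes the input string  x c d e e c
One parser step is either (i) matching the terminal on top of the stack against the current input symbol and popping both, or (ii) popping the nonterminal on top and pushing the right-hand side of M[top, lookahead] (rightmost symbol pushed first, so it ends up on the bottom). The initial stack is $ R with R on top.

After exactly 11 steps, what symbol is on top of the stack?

R

step 1: stack=$ R  input=x c d e e c $  — expand R → U c R P
step 2: stack=$ P R c U  input=x c d e e c $  — expand U → x
step 3: stack=$ P R c x  input=x c d e e c $  — match x
step 4: stack=$ P R c  input=c d e e c $  — match c
step 5: stack=$ P R  input=d e e c $  — expand R → U c R P
step 6: stack=$ P P R c U  input=d e e c $  — expand U → d e R e
step 7: stack=$ P P R c e R e d  input=d e e c $  — match d
step 8: stack=$ P P R c e R e  input=e e c $  — match e
step 9: stack=$ P P R c e R  input=e c $  — expand R → epsilon
step 10: stack=$ P P R c e  input=e c $  — match e
step 11: stack=$ P P R c  input=c $  — match c
Stack after step 11: $ P P R (top = R).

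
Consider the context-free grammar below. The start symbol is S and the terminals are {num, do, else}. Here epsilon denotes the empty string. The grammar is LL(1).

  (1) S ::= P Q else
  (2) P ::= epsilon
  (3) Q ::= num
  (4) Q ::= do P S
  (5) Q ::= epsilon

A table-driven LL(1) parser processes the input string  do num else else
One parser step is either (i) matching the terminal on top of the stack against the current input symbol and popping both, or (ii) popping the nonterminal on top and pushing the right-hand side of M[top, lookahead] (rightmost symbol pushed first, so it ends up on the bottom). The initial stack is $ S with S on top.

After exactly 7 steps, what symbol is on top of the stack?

Q

step 1: stack=$ S  input=do num else else $  — expand S ::= P Q else
step 2: stack=$ else Q P  input=do num else else $  — expand P ::= epsilon
step 3: stack=$ else Q  input=do num else else $  — expand Q ::= do P S
step 4: stack=$ else S P do  input=do num else else $  — match do
step 5: stack=$ else S P  input=num else else $  — expand P ::= epsilon
step 6: stack=$ else S  input=num else else $  — expand S ::= P Q else
step 7: stack=$ else else Q P  input=num else else $  — expand P ::= epsilon
Stack after step 7: $ else else Q (top = Q).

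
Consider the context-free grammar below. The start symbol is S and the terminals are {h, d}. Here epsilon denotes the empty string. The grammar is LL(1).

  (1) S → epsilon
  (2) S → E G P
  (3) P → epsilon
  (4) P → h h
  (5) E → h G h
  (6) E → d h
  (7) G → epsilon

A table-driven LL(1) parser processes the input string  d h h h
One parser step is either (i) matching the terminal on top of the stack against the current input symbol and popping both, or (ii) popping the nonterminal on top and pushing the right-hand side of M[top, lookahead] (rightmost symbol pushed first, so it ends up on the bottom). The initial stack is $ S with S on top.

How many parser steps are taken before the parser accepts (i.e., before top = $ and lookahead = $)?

8

     Stack      Input      Action
  1  $ S        d h h h $  expand S → E G P
  2  $ P G E    d h h h $  expand E → d h
  3  $ P G h d  d h h h $  match d
  4  $ P G h    h h h $    match h
  5  $ P G      h h $      expand G → epsilon
  6  $ P        h h $      expand P → h h
  7  $ h h      h h $      match h
  8  $ h        h $        match h
Accept reached after 8 steps.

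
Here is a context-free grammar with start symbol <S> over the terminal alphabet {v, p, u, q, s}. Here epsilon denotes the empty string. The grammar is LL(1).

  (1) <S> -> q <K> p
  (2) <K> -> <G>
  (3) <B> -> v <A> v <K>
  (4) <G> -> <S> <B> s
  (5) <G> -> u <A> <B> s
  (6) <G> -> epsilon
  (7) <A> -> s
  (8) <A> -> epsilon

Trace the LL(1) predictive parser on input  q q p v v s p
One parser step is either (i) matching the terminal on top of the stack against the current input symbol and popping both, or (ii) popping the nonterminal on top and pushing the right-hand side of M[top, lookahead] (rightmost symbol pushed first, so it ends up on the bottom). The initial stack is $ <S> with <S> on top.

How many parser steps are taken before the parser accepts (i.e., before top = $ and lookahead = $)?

      Stack              Input            Action
   1  $ <S>              q q p v v s p $  expand <S> -> q <K> p
   2  $ p <K> q          q q p v v s p $  match q
   3  $ p <K>            q p v v s p $    expand <K> -> <G>
   4  $ p <G>            q p v v s p $    expand <G> -> <S> <B> s
   5  $ p s <B> <S>      q p v v s p $    expand <S> -> q <K> p
   6  $ p s <B> p <K> q  q p v v s p $    match q
   7  $ p s <B> p <K>    p v v s p $      expand <K> -> <G>
   8  $ p s <B> p <G>    p v v s p $      expand <G> -> epsilon
   9  $ p s <B> p        p v v s p $      match p
  10  $ p s <B>          v v s p $        expand <B> -> v <A> v <K>
  11  $ p s <K> v <A> v  v v s p $        match v
  12  $ p s <K> v <A>    v s p $          expand <A> -> epsilon
  13  $ p s <K> v        v s p $          match v
  14  $ p s <K>          s p $            expand <K> -> <G>
  15  $ p s <G>          s p $            expand <G> -> epsilon
  16  $ p s              s p $            match s
  17  $ p                p $              match p
Accept reached after 17 steps.

17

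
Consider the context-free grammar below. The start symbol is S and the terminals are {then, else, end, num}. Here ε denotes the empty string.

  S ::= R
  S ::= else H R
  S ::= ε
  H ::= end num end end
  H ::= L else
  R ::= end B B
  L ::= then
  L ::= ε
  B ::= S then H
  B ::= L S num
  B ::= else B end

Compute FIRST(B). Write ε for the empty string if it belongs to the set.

{else, end, num, then}

FIRST(R): from R::=end B B we get {end}. So FIRST(R) = {end}.
FIRST(L): from L::=then we get {then}; from L::=ε we get {ε}. So FIRST(L) = {ε, then}.
FIRST(S): from S::=R we get {end}; from S::=else H R we get {else}; from S::=ε we get {ε}. So FIRST(S) = {ε, else, end}.
FIRST(H): from H::=end num end end we get {end}; from H::=L else we get {else, then}. So FIRST(H) = {else, end, then}.
FIRST(B): from B::=S then H we get {else, end, then}; from B::=L S num we get {else, end, num, then}; from B::=else B end we get {else}. So FIRST(B) = {else, end, num, then}.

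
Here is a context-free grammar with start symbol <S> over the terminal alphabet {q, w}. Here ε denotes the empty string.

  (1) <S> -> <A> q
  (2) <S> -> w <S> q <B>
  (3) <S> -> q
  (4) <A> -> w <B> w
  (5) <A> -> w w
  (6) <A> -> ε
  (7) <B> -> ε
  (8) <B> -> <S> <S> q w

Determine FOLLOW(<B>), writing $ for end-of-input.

{$, q, w}

FIRST(<A>) = {ε, w}
FIRST(<S>) = {q, w}  (via <A> q)
FIRST(<B>) = {ε, q, w}  (via <S> <S> q w)
FOLLOW(<S>) includes $ since <S> is the start symbol.
FOLLOW(<S>): in <S>->w <S> q <B>, <S> is followed by q <B> with FIRST {q}; in <B>-><S> <S> q w (occurrence 1), <S> is followed by <S> q w with FIRST {q, w}; in <B>-><S> <S> q w (occurrence 2), <S> is followed by q w with FIRST {q}. Thus FOLLOW(<S>) = {$, q, w}.
FOLLOW(<A>): in <S>-><A> q, <A> is followed by q with FIRST {q}. Thus FOLLOW(<A>) = {q}.
FOLLOW(<B>): in <S>->w <S> q <B>, the suffix after <B> is empty, so FOLLOW(<B>) ⊇ FOLLOW(<S>) = {$, q, w}; in <A>->w <B> w, <B> is followed by w with FIRST {w}. Thus FOLLOW(<B>) = {$, q, w}.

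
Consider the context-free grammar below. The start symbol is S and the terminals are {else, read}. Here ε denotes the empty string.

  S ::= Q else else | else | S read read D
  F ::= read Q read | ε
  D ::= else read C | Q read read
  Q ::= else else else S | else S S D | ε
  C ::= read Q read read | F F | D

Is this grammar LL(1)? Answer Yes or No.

FIRST(S) = {else}
FIRST(F) = {ε, read}
FIRST(D) = {else, read}
FIRST(Q) = {ε, else}
FIRST(C) = {ε, else, read}
FOLLOW(S) = {$, else, read}
FOLLOW(F) = {$, else, read}
FOLLOW(D) = {$, else, read}
FOLLOW(Q) = {else, read}
FOLLOW(C) = {$, else, read}
Cell M[C, else] receives both C ::= F F and C ::= D — the grammar is not LL(1).

No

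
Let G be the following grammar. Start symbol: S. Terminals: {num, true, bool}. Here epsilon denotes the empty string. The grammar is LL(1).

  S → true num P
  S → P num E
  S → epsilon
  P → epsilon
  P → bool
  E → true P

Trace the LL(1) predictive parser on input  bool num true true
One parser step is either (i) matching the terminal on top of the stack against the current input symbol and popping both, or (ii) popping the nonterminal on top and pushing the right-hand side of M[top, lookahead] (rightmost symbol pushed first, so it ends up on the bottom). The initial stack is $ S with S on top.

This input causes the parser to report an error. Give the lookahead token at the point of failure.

step 1: stack=$ S  input=bool num true true $  — expand S → P num E
step 2: stack=$ E num P  input=bool num true true $  — expand P → bool
step 3: stack=$ E num bool  input=bool num true true $  — match bool
step 4: stack=$ E num  input=num true true $  — match num
step 5: stack=$ E  input=true true $  — expand E → true P
step 6: stack=$ P true  input=true true $  — match true
step 7: stack=$ P  input=true $  — error: M[P, true] is empty

true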